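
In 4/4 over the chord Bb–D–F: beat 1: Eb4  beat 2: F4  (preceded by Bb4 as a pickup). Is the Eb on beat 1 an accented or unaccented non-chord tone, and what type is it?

The harmony at that moment is Bb major triad (Bb, D, F); Eb4 is not a chord tone.
It is approached by leap down from Bb4 and left by step up to F4.
Leap in, step out — an appoggiatura.
It falls on the downbeat, so it is accented.

Accented appoggiatura.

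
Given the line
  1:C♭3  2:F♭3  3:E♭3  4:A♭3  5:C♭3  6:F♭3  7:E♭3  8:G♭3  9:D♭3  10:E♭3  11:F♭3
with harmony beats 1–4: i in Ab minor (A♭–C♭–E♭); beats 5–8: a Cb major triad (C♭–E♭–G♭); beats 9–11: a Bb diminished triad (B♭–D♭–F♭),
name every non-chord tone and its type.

F♭3 (beat 2) — appoggiatura; F♭3 (beat 6) — appoggiatura; E♭3 (beat 10) — passing tone.

The harmony at that moment is A♭ minor triad (A♭, C♭, E♭); F♭3 is not a chord tone.
It is approached by leap up from C♭3 and left by step down to E♭3.
Leap in, step out — an appoggiatura.
The harmony at that moment is C♭ major triad (C♭, E♭, G♭); F♭3 is not a chord tone.
It is approached by leap up from C♭3 and left by step down to E♭3.
Leap in, step out — an appoggiatura.
The harmony at that moment is B♭ diminished triad (B♭, D♭, F♭); E♭3 is not a chord tone.
It is approached by step up from D♭3 and left by step up to F♭3.
Step in, step out in the same direction — a passing tone.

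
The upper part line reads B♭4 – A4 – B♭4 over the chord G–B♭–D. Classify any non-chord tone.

The harmony at that moment is G minor triad (G, B♭, D); A4 is not a chord tone.
It is approached by step down from B♭4 and left by step up to B♭4.
Step away and step back to the same note — a neighbor tone (lower neighbor).

A4 is a neighbor tone.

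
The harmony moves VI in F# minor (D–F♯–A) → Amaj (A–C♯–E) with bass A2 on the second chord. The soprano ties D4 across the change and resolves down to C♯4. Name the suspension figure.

4–3 suspension.

At the second chord the bass is A2. The suspended D4 lies a fourth above the bass; after resolving down by step to C♯4, the interval above the bass becomes a third.
Suspension figures are named by those two intervals: 4–3.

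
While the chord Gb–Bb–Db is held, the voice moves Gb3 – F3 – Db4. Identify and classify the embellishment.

The harmony at that moment is Gb major triad (Gb, Bb, Db); F3 is not a chord tone.
It is approached by step down from Gb3 and left by leap up to Db4.
Step in, leap out — an escape tone.

F3 is an escape tone.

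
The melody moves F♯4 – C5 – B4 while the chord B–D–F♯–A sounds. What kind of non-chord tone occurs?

The harmony at that moment is B minor seventh chord (B, D, F♯, A); C5 is not a chord tone.
It is approached by leap up from F♯4 and left by step down to B4.
Leap in, step out — an appoggiatura.

C5 is an appoggiatura.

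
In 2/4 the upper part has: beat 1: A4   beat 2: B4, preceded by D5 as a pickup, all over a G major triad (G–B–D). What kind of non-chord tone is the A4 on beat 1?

The harmony at that moment is G major triad (G, B, D); A4 is not a chord tone.
It is approached by leap down from D5 and left by step up to B4.
Leap in, step out, metrically accented — an appoggiatura.

Appoggiatura.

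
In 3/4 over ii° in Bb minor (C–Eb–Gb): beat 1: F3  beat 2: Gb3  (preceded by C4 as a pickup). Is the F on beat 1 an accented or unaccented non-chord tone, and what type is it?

Accented appoggiatura.

The harmony at that moment is C diminished triad (C, Eb, Gb); F3 is not a chord tone.
It is approached by leap down from C4 and left by step up to Gb3.
Leap in, step out — an appoggiatura.
It falls on the downbeat, so it is accented.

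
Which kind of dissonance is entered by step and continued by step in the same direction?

Approach: by step. Departure: by step, continuing in the same direction.
Stepwise on both sides with no change of direction means the note fills in the space between two different chord tones — a passing tone. (Had it turned back to its starting note it would be a neighbor tone instead.)

Passing tone.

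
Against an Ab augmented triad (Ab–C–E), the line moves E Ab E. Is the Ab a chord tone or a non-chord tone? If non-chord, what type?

Ab augmented triad contains Ab, C, E; Ab is the root, so it is a chord tone.

Chord tone (the root of Ab augmented triad).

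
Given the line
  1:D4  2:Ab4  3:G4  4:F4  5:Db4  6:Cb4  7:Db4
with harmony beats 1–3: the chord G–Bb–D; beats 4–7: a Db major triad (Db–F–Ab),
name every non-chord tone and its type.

The harmony at that moment is G minor triad (G, Bb, D); Ab4 is not a chord tone.
It is approached by leap up from D4 and left by step down to G4.
Leap in, step out — an appoggiatura.
The harmony at that moment is Db major triad (Db, F, Ab); Cb4 is not a chord tone.
It is approached by step down from Db4 and left by step up to Db4.
Step away and step back to the same note — a neighbor tone (lower neighbor).

Ab4 (beat 2) — appoggiatura; Cb4 (beat 6) — neighbor tone.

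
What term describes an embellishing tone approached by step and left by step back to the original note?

Neighbor tone.

Approach: by step. Departure: by step in the opposite direction, back to the starting pitch.
Stepwise on both sides but reversing to return to the same chord tone — a neighbor tone. (Had it continued onward in the same direction it would be a passing tone instead.)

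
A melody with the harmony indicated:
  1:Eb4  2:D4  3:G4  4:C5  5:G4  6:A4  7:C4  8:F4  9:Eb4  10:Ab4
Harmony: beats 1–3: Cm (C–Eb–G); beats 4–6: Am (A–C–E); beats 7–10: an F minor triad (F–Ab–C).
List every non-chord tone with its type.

The harmony at that moment is C minor triad (C, Eb, G); D4 is not a chord tone.
It is approached by step down from Eb4 and left by leap up to G4.
Step in, leap out — an escape tone.
The harmony at that moment is A minor triad (A, C, E); G4 is not a chord tone.
It is approached by leap down from C5 and left by step up to A4.
Leap in, step out — an appoggiatura.
The harmony at that moment is F minor triad (F, Ab, C); Eb4 is not a chord tone.
It is approached by step down from F4 and left by leap up to Ab4.
Step in, leap out — an escape tone.

D4 (beat 2) — escape tone; G4 (beat 5) — appoggiatura; Eb4 (beat 9) — escape tone.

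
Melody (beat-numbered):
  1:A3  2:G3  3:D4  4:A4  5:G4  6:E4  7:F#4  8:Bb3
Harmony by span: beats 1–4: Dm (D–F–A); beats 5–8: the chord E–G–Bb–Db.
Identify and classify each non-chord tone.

The harmony at that moment is D minor triad (D, F, A); G3 is not a chord tone.
It is approached by step down from A3 and left by leap up to D4.
Step in, leap out — an escape tone.
The harmony at that moment is E diminished seventh chord (E, G, Bb, Db); F#4 is not a chord tone.
It is approached by step up from E4 and left by leap down to Bb3.
Step in, leap out — an escape tone.

G3 (beat 2) — escape tone; F#4 (beat 7) — escape tone.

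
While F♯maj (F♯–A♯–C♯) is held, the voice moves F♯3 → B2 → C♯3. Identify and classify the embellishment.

B2 is an appoggiatura.

The harmony at that moment is F♯ major triad (F♯, A♯, C♯); B2 is not a chord tone.
It is approached by leap down from F♯3 and left by step up to C♯3.
Leap in, step out — an appoggiatura.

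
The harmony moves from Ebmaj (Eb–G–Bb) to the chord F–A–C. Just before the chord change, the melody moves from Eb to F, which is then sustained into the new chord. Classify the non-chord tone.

The harmony at that moment is Eb major triad (Eb, G, Bb); F is not a chord tone.
It is approached by step up from Eb and then sustained as the same pitch into the next harmony.
Arriving early and becoming a chord tone when the harmony changes — an anticipation.

F is an anticipation.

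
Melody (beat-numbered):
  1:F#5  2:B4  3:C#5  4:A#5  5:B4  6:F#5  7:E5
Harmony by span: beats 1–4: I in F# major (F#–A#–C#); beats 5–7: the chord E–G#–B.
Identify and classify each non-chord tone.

B4 (beat 2) — appoggiatura; F#5 (beat 6) — appoggiatura.

The harmony at that moment is F# major triad (F#, A#, C#); B4 is not a chord tone.
It is approached by leap down from F#5 and left by step up to C#5.
Leap in, step out — an appoggiatura.
The harmony at that moment is E major triad (E, G#, B); F#5 is not a chord tone.
It is approached by leap up from B4 and left by step down to E5.
Leap in, step out — an appoggiatura.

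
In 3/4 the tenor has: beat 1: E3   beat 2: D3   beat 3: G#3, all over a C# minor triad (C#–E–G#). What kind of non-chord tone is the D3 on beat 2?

Escape tone.

The harmony at that moment is C# minor triad (C#, E, G#); D3 is not a chord tone.
It is approached by step down from E3 and left by leap up to G#3.
Step in, leap out, on a weak beat — an escape tone.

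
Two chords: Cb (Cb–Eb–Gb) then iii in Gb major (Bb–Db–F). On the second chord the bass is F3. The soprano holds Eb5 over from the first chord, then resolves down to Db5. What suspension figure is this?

At the second chord the bass is F3. The suspended Eb5 lies a seventh above the bass; after resolving down by step to Db5, the interval above the bass becomes a sixth.
Suspension figures are named by those two intervals: 7–6.

7–6 suspension.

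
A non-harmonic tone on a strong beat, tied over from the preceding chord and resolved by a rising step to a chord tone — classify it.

Approach: by preparation — the pitch is first a chord tone, then held (tied or repeated) while the harmony changes under it. Departure: up by step. Metric position: strong.
A prepared dissonance that resolves upward by step — a retardation. (The same figure resolving downward would be a suspension.)

Retardation.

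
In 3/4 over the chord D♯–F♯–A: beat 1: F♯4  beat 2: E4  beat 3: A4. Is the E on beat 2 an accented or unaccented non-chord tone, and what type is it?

The harmony at that moment is D♯ diminished triad (D♯, F♯, A); E4 is not a chord tone.
It is approached by step down from F♯4 and left by leap up to A4.
Step in, leap out — an escape tone.
It falls on a weak beat, so it is unaccented.

Unaccented escape tone.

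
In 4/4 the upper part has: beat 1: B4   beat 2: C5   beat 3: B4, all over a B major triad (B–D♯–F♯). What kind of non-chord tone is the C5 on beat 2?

Upper neighbor tone.

The harmony at that moment is B major triad (B, D♯, F♯); C5 is not a chord tone.
It is approached by step up from B4 and left by step down to B4.
Step away and step back to the same note — a neighbor tone (upper neighbor).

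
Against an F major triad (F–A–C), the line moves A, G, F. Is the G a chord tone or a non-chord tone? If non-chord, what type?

The harmony at that moment is F major triad (F, A, C); G is not a chord tone.
It is approached by step down from A and left by step down to F.
Step in, step out in the same direction — a passing tone.

Non-chord tone — a passing tone.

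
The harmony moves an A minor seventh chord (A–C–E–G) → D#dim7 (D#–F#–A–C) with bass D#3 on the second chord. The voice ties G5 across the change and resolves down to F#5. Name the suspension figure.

At the second chord the bass is D#3. The suspended G5 lies a fourth above the bass; after resolving down by step to F#5, the interval above the bass becomes a third.
Suspension figures are named by those two intervals: 4–3.

4–3 suspension.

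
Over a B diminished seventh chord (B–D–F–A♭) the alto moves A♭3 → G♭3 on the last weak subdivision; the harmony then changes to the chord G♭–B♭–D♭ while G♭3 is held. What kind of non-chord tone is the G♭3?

G♭3 is an anticipation.

The harmony at that moment is B diminished seventh chord (B, D, F, A♭); G♭3 is not a chord tone.
It is approached by step down from A♭3 and then sustained as the same pitch into the next harmony.
Arriving early and becoming a chord tone when the harmony changes — an anticipation.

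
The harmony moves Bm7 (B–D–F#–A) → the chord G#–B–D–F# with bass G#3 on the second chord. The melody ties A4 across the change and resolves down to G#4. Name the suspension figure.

9–8 suspension.

At the second chord the bass is G#3. The suspended A4 lies a ninth above the bass; after resolving down by step to G#4, the interval above the bass becomes an octave.
Suspension figures are named by those two intervals: 9–8.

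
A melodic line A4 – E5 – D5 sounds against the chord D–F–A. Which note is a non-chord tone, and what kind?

The harmony at that moment is D minor triad (D, F, A); E5 is not a chord tone.
It is approached by leap up from A4 and left by step down to D5.
Leap in, step out — an appoggiatura.

E5 is an appoggiatura.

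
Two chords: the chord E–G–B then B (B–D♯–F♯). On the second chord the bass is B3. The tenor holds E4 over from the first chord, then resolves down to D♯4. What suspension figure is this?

4–3 suspension.

At the second chord the bass is B3. The suspended E4 lies a fourth above the bass; after resolving down by step to D♯4, the interval above the bass becomes a third.
Suspension figures are named by those two intervals: 4–3.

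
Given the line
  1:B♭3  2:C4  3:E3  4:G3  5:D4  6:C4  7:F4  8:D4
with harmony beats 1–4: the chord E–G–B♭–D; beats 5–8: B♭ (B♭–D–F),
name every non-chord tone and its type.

The harmony at that moment is E half-diminished seventh chord (E, G, B♭, D); C4 is not a chord tone.
It is approached by step up from B♭3 and left by leap down to E3.
Step in, leap out — an escape tone.
The harmony at that moment is B♭ major triad (B♭, D, F); C4 is not a chord tone.
It is approached by step down from D4 and left by leap up to F4.
Step in, leap out — an escape tone.

C4 (beat 2) — escape tone; C4 (beat 6) — escape tone.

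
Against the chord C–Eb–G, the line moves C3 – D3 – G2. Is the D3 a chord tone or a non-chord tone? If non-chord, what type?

Non-chord tone — an escape tone.

The harmony at that moment is C minor triad (C, Eb, G); D3 is not a chord tone.
It is approached by step up from C3 and left by leap down to G2.
Step in, leap out — an escape tone.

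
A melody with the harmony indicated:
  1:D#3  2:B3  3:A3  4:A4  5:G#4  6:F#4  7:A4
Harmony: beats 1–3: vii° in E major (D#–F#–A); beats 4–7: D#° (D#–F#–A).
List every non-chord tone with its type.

The harmony at that moment is D# diminished triad (D#, F#, A); B3 is not a chord tone.
It is approached by leap up from D#3 and left by step down to A3.
Leap in, step out — an appoggiatura.
The harmony at that moment is D# diminished triad (D#, F#, A); G#4 is not a chord tone.
It is approached by step down from A4 and left by step down to F#4.
Step in, step out in the same direction — a passing tone.

B3 (beat 2) — appoggiatura; G#4 (beat 5) — passing tone.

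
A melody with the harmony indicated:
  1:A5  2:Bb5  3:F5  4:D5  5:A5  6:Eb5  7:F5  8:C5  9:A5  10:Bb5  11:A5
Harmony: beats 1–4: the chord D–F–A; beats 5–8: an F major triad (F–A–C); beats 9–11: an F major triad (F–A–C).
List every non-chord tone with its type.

The harmony at that moment is D minor triad (D, F, A); Bb5 is not a chord tone.
It is approached by step up from A5 and left by leap down to F5.
Step in, leap out — an escape tone.
The harmony at that moment is F major triad (F, A, C); Eb5 is not a chord tone.
It is approached by leap down from A5 and left by step up to F5.
Leap in, step out — an appoggiatura.
The harmony at that moment is F major triad (F, A, C); Bb5 is not a chord tone.
It is approached by step up from A5 and left by step down to A5.
Step away and step back to the same note — a neighbor tone (upper neighbor).

Bb5 (beat 2) — escape tone; Eb5 (beat 6) — appoggiatura; Bb5 (beat 10) — neighbor tone.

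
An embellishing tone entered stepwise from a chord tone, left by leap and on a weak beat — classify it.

Approach: by step. Departure: by leap. Metric position: weak.
Step in, leap out, from a weak position — an escape tone (échappée). (It is the mirror image of the appoggiatura, which leaps in and steps out on a strong beat.)

Escape tone.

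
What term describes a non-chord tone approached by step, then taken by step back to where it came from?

Approach: by step. Departure: by step in the opposite direction, back to the starting pitch.
Stepwise on both sides but reversing to return to the same chord tone — a neighbor tone. (Had it continued onward in the same direction it would be a passing tone instead.)

Neighbor tone.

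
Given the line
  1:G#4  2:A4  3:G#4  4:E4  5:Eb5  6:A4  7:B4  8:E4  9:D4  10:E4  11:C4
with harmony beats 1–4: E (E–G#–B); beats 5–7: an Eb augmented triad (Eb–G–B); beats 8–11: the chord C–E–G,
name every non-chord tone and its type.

The harmony at that moment is E major triad (E, G#, B); A4 is not a chord tone.
It is approached by step up from G#4 and left by step down to G#4.
Step away and step back to the same note — a neighbor tone (upper neighbor).
The harmony at that moment is Eb augmented triad (Eb, G, B); A4 is not a chord tone.
It is approached by leap down from Eb5 and left by step up to B4.
Leap in, step out — an appoggiatura.
The harmony at that moment is C major triad (C, E, G); D4 is not a chord tone.
It is approached by step down from E4 and left by step up to E4.
Step away and step back to the same note — a neighbor tone (lower neighbor).

A4 (beat 2) — neighbor tone; A4 (beat 6) — appoggiatura; D4 (beat 9) — neighbor tone.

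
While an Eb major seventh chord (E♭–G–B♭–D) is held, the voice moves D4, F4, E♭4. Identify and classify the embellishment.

F4 is an appoggiatura.

The harmony at that moment is E♭ major seventh chord (E♭, G, B♭, D); F4 is not a chord tone.
It is approached by leap up from D4 and left by step down to E♭4.
Leap in, step out — an appoggiatura.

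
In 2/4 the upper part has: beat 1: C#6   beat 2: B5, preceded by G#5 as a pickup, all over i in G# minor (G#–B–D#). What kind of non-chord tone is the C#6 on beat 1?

The harmony at that moment is G# minor triad (G#, B, D#); C#6 is not a chord tone.
It is approached by leap up from G#5 and left by step down to B5.
Leap in, step out, metrically accented — an appoggiatura.

Appoggiatura.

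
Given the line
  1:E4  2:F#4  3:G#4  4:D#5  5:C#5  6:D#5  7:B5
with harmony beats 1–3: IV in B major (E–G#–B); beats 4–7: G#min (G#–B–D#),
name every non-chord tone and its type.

The harmony at that moment is E major triad (E, G#, B); F#4 is not a chord tone.
It is approached by step up from E4 and left by step up to G#4.
Step in, step out in the same direction — a passing tone.
The harmony at that moment is G# minor triad (G#, B, D#); C#5 is not a chord tone.
It is approached by step down from D#5 and left by step up to D#5.
Step away and step back to the same note — a neighbor tone (lower neighbor).

F#4 (beat 2) — passing tone; C#5 (beat 5) — neighbor tone.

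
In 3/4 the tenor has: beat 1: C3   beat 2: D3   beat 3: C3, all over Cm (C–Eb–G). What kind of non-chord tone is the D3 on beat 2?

Upper neighbor tone.

The harmony at that moment is C minor triad (C, Eb, G); D3 is not a chord tone.
It is approached by step up from C3 and left by step down to C3.
Step away and step back to the same note — a neighbor tone (upper neighbor).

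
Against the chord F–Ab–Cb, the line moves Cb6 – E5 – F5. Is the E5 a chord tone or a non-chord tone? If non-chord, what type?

Non-chord tone — an appoggiatura.

The harmony at that moment is F diminished triad (F, Ab, Cb); E5 is not a chord tone.
It is approached by leap down from Cb6 and left by step up to F5.
Leap in, step out — an appoggiatura.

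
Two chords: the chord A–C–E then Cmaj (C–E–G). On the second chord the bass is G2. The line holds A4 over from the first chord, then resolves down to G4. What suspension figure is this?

9–8 suspension.

At the second chord the bass is G2. The suspended A4 lies a ninth above the bass; after resolving down by step to G4, the interval above the bass becomes an octave.
Suspension figures are named by those two intervals: 9–8.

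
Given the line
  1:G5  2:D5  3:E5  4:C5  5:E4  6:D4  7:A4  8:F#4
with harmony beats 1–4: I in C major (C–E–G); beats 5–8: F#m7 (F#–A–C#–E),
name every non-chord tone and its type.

D5 (beat 2) — appoggiatura; D4 (beat 6) — escape tone.

The harmony at that moment is C major triad (C, E, G); D5 is not a chord tone.
It is approached by leap down from G5 and left by step up to E5.
Leap in, step out — an appoggiatura.
The harmony at that moment is F# minor seventh chord (F#, A, C#, E); D4 is not a chord tone.
It is approached by step down from E4 and left by leap up to A4.
Step in, leap out — an escape tone.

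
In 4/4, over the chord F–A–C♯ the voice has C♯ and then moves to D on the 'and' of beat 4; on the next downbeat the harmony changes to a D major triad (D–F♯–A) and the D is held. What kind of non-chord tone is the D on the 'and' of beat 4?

The harmony at that moment is F augmented triad (F, A, C♯); D is not a chord tone.
It is approached by step up from C♯ and then sustained as the same pitch into the next harmony.
Arriving early and becoming a chord tone when the harmony changes — an anticipation.

Anticipation.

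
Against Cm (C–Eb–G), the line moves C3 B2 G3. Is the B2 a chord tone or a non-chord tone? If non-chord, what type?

The harmony at that moment is C minor triad (C, Eb, G); B2 is not a chord tone.
It is approached by step down from C3 and left by leap up to G3.
Step in, leap out — an escape tone.

Non-chord tone — an escape tone.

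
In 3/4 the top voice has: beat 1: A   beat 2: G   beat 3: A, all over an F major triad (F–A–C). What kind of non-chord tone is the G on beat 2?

Lower neighbor tone.

The harmony at that moment is F major triad (F, A, C); G is not a chord tone.
It is approached by step down from A and left by step up to A.
Step away and step back to the same note — a neighbor tone (lower neighbor).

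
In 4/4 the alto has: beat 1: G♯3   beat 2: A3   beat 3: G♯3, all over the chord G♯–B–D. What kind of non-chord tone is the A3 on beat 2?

Upper neighbor tone.

The harmony at that moment is G♯ diminished triad (G♯, B, D); A3 is not a chord tone.
It is approached by step up from G♯3 and left by step down to G♯3.
Step away and step back to the same note — a neighbor tone (upper neighbor).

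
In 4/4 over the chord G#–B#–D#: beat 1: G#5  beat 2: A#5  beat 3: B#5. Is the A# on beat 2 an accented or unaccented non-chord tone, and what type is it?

Unaccented passing tone.

The harmony at that moment is G# major triad (G#, B#, D#); A#5 is not a chord tone.
It is approached by step up from G#5 and left by step up to B#5.
Step in, step out in the same direction — a passing tone.
It falls on a weak beat, so it is unaccented.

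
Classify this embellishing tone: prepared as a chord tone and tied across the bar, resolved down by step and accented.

Suspension.

Approach: by preparation — the pitch is first a chord tone, then held (tied or repeated) while the harmony changes under it. Departure: down by step. Metric position: strong.
A prepared dissonance that resolves downward by step — a suspension. (The same figure resolving upward would be a retardation.)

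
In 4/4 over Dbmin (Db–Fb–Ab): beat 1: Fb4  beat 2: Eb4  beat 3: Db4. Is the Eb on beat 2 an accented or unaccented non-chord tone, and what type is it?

The harmony at that moment is Db minor triad (Db, Fb, Ab); Eb4 is not a chord tone.
It is approached by step down from Fb4 and left by step down to Db4.
Step in, step out in the same direction — a passing tone.
It falls on a weak beat, so it is unaccented.

Unaccented passing tone.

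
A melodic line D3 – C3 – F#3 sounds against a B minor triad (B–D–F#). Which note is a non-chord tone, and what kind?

The harmony at that moment is B minor triad (B, D, F#); C3 is not a chord tone.
It is approached by step down from D3 and left by leap up to F#3.
Step in, leap out — an escape tone.

C3 is an escape tone.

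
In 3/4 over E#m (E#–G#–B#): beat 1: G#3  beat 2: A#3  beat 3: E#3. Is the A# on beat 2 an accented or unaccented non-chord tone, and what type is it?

Unaccented escape tone.

The harmony at that moment is E# minor triad (E#, G#, B#); A#3 is not a chord tone.
It is approached by step up from G#3 and left by leap down to E#3.
Step in, leap out — an escape tone.
It falls on a weak beat, so it is unaccented.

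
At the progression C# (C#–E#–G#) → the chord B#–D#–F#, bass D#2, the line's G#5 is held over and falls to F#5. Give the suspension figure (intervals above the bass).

At the second chord the bass is D#2. The suspended G#5 lies a fourth above the bass; after resolving down by step to F#5, the interval above the bass becomes a third.
Suspension figures are named by those two intervals: 4–3.

4–3 suspension.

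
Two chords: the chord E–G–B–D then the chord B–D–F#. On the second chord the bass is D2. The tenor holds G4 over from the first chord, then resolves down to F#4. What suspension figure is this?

At the second chord the bass is D2. The suspended G4 lies a fourth above the bass; after resolving down by step to F#4, the interval above the bass becomes a third.
Suspension figures are named by those two intervals: 4–3.

4–3 suspension.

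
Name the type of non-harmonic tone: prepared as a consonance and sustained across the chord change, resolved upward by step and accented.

Retardation.

Approach: by preparation — the pitch is first a chord tone, then held (tied or repeated) while the harmony changes under it. Departure: up by step. Metric position: strong.
A prepared dissonance that resolves upward by step — a retardation. (The same figure resolving downward would be a suspension.)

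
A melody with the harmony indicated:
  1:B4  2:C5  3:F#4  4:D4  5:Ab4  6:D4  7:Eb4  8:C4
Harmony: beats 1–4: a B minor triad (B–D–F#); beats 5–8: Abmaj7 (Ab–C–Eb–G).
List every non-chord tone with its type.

C5 (beat 2) — escape tone; D4 (beat 6) — appoggiatura.

The harmony at that moment is B minor triad (B, D, F#); C5 is not a chord tone.
It is approached by step up from B4 and left by leap down to F#4.
Step in, leap out — an escape tone.
The harmony at that moment is Ab major seventh chord (Ab, C, Eb, G); D4 is not a chord tone.
It is approached by leap down from Ab4 and left by step up to Eb4.
Leap in, step out — an appoggiatura.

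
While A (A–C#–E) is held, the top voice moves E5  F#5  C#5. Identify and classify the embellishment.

The harmony at that moment is A major triad (A, C#, E); F#5 is not a chord tone.
It is approached by step up from E5 and left by leap down to C#5.
Step in, leap out — an escape tone.

F#5 is an escape tone.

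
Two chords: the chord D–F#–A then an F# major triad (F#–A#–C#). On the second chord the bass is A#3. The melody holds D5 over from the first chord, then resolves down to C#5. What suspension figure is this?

4–3 suspension.

At the second chord the bass is A#3. The suspended D5 lies a fourth above the bass; after resolving down by step to C#5, the interval above the bass becomes a third.
Suspension figures are named by those two intervals: 4–3.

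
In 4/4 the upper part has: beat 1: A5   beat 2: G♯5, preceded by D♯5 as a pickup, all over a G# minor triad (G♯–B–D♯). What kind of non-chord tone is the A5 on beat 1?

Appoggiatura.

The harmony at that moment is G♯ minor triad (G♯, B, D♯); A5 is not a chord tone.
It is approached by leap up from D♯5 and left by step down to G♯5.
Leap in, step out, metrically accented — an appoggiatura.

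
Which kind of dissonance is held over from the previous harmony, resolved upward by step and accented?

Approach: by preparation — the pitch is first a chord tone, then held (tied or repeated) while the harmony changes under it. Departure: up by step. Metric position: strong.
A prepared dissonance that resolves upward by step — a retardation. (The same figure resolving downward would be a suspension.)

Retardation.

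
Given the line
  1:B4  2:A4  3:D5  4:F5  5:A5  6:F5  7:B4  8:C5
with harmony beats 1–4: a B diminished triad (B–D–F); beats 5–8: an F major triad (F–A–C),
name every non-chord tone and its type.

The harmony at that moment is B diminished triad (B, D, F); A4 is not a chord tone.
It is approached by step down from B4 and left by leap up to D5.
Step in, leap out — an escape tone.
The harmony at that moment is F major triad (F, A, C); B4 is not a chord tone.
It is approached by leap down from F5 and left by step up to C5.
Leap in, step out — an appoggiatura.

A4 (beat 2) — escape tone; B4 (beat 7) — appoggiatura.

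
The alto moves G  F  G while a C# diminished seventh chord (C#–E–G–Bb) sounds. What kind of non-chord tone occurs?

The harmony at that moment is C# diminished seventh chord (C#, E, G, Bb); F is not a chord tone.
It is approached by step down from G and left by step up to G.
Step away and step back to the same note — a neighbor tone (lower neighbor).

F is a neighbor tone.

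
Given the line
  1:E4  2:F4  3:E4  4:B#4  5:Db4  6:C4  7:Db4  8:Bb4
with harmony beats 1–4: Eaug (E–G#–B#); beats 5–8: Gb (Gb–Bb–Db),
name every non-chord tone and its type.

The harmony at that moment is E augmented triad (E, G#, B#); F4 is not a chord tone.
It is approached by step up from E4 and left by step down to E4.
Step away and step back to the same note — a neighbor tone (upper neighbor).
The harmony at that moment is Gb major triad (Gb, Bb, Db); C4 is not a chord tone.
It is approached by step down from Db4 and left by step up to Db4.
Step away and step back to the same note — a neighbor tone (lower neighbor).

F4 (beat 2) — neighbor tone; C4 (beat 6) — neighbor tone.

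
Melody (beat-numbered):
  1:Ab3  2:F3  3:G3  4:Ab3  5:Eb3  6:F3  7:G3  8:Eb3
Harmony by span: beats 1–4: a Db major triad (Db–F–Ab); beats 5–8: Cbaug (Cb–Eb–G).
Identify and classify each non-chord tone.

G3 (beat 3) — passing tone; F3 (beat 6) — passing tone.

The harmony at that moment is Db major triad (Db, F, Ab); G3 is not a chord tone.
It is approached by step up from F3 and left by step up to Ab3.
Step in, step out in the same direction — a passing tone.
The harmony at that moment is Cb augmented triad (Cb, Eb, G); F3 is not a chord tone.
It is approached by step up from Eb3 and left by step up to G3.
Step in, step out in the same direction — a passing tone.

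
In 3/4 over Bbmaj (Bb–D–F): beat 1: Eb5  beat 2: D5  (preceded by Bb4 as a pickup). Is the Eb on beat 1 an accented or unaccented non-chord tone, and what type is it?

Accented appoggiatura.

The harmony at that moment is Bb major triad (Bb, D, F); Eb5 is not a chord tone.
It is approached by leap up from Bb4 and left by step down to D5.
Leap in, step out — an appoggiatura.
It falls on the downbeat, so it is accented.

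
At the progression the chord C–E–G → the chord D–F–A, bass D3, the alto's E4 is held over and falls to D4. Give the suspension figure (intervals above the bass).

9–8 suspension.

At the second chord the bass is D3. The suspended E4 lies a ninth above the bass; after resolving down by step to D4, the interval above the bass becomes an octave.
Suspension figures are named by those two intervals: 9–8.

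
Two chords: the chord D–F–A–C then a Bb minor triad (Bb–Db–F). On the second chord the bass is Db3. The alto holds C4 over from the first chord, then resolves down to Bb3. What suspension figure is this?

At the second chord the bass is Db3. The suspended C4 lies a seventh above the bass; after resolving down by step to Bb3, the interval above the bass becomes a sixth.
Suspension figures are named by those two intervals: 7–6.

7–6 suspension.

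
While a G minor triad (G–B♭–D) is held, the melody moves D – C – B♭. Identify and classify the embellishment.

The harmony at that moment is G minor triad (G, B♭, D); C is not a chord tone.
It is approached by step down from D and left by step down to B♭.
Step in, step out in the same direction — a passing tone.

C is a passing tone.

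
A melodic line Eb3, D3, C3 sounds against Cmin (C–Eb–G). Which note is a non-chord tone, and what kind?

The harmony at that moment is C minor triad (C, Eb, G); D3 is not a chord tone.
It is approached by step down from Eb3 and left by step down to C3.
Step in, step out in the same direction — a passing tone.

D3 is a passing tone.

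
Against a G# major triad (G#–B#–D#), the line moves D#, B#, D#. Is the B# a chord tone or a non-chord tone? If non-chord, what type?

G# major triad contains G#, B#, D#; B# is the third, so it is a chord tone.

Chord tone (the third of G# major triad).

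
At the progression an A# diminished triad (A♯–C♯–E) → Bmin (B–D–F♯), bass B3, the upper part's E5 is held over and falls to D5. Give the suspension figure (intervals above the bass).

4–3 suspension.

At the second chord the bass is B3. The suspended E5 lies a fourth above the bass; after resolving down by step to D5, the interval above the bass becomes a third.
Suspension figures are named by those two intervals: 4–3.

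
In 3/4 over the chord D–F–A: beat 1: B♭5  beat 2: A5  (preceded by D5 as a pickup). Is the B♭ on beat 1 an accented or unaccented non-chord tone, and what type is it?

The harmony at that moment is D minor triad (D, F, A); B♭5 is not a chord tone.
It is approached by leap up from D5 and left by step down to A5.
Leap in, step out — an appoggiatura.
It falls on the downbeat, so it is accented.

Accented appoggiatura.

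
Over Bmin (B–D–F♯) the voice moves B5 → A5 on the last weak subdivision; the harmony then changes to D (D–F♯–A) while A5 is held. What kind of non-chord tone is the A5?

A5 is an anticipation.

The harmony at that moment is B minor triad (B, D, F♯); A5 is not a chord tone.
It is approached by step down from B5 and then sustained as the same pitch into the next harmony.
Arriving early and becoming a chord tone when the harmony changes — an anticipation.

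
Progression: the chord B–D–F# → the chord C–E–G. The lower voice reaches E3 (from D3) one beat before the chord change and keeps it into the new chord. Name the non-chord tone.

E3 is an anticipation.

The harmony at that moment is B minor triad (B, D, F#); E3 is not a chord tone.
It is approached by step up from D3 and then sustained as the same pitch into the next harmony.
Arriving early and becoming a chord tone when the harmony changes — an anticipation.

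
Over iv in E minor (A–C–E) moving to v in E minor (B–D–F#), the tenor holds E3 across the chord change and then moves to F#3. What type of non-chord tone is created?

The harmony at that moment is B minor triad (B, D, F#); E3 is not a chord tone.
It is held over (the same pitch as the preceding E3) and left by step up to F#3.
Held over from the previous chord and resolving up by step — a retardation.

E3 is a retardation.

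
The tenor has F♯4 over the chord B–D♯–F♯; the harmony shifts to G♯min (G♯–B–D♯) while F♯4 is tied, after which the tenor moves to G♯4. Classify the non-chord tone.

The harmony at that moment is G♯ minor triad (G♯, B, D♯); F♯4 is not a chord tone.
It is held over (the same pitch as the preceding F♯4) and left by step up to G♯4.
Held over from the previous chord and resolving up by step — a retardation.

F♯4 is a retardation.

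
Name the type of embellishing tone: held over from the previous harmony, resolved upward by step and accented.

Approach: by preparation — the pitch is first a chord tone, then held (tied or repeated) while the harmony changes under it. Departure: up by step. Metric position: strong.
A prepared dissonance that resolves upward by step — a retardation. (The same figure resolving downward would be a suspension.)

Retardation.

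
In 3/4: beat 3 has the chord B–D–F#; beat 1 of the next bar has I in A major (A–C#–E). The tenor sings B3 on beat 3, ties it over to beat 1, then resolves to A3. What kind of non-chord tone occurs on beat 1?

The harmony at that moment is A major triad (A, C#, E); B3 is not a chord tone.
It is held over (the same pitch as the preceding B3) and left by step down to A3.
Held over from the previous chord and resolving down by step — a suspension.

Suspension.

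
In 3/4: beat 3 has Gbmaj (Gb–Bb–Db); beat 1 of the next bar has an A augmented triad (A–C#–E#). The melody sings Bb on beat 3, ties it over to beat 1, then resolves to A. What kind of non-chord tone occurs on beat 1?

Suspension.

The harmony at that moment is A augmented triad (A, C#, E#); Bb is not a chord tone.
It is held over (the same pitch as the preceding Bb) and left by step down to A.
Held over from the previous chord and resolving down by step — a suspension.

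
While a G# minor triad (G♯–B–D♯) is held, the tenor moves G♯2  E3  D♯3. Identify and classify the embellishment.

The harmony at that moment is G♯ minor triad (G♯, B, D♯); E3 is not a chord tone.
It is approached by leap up from G♯2 and left by step down to D♯3.
Leap in, step out — an appoggiatura.

E3 is an appoggiatura.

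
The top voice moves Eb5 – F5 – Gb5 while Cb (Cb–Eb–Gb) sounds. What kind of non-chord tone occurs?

F5 is a passing tone.

The harmony at that moment is Cb major triad (Cb, Eb, Gb); F5 is not a chord tone.
It is approached by step up from Eb5 and left by step up to Gb5.
Step in, step out in the same direction — a passing tone.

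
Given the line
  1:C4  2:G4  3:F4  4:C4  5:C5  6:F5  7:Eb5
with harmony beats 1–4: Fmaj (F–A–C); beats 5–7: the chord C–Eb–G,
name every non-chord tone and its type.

The harmony at that moment is F major triad (F, A, C); G4 is not a chord tone.
It is approached by leap up from C4 and left by step down to F4.
Leap in, step out — an appoggiatura.
The harmony at that moment is C minor triad (C, Eb, G); F5 is not a chord tone.
It is approached by leap up from C5 and left by step down to Eb5.
Leap in, step out — an appoggiatura.

G4 (beat 2) — appoggiatura; F5 (beat 6) — appoggiatura.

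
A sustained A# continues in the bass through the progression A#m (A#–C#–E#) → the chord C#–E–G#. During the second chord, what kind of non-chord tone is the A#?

Pedal tone (pedal point).

The harmony at that moment is C# minor triad (C#, E, G#); A# is not a chord tone.
It is held over (the same pitch as the preceding A#) and then sustained as the same pitch into the next harmony.
Sustained through a change of harmony — a pedal tone.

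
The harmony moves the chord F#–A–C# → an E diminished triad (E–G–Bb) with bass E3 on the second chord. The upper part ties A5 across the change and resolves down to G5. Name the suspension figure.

At the second chord the bass is E3. The suspended A5 lies a fourth above the bass; after resolving down by step to G5, the interval above the bass becomes a third.
Suspension figures are named by those two intervals: 4–3.

4–3 suspension.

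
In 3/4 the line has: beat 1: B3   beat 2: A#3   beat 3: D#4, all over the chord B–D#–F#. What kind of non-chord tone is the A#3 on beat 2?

The harmony at that moment is B major triad (B, D#, F#); A#3 is not a chord tone.
It is approached by step down from B3 and left by leap up to D#4.
Step in, leap out, on a weak beat — an escape tone.

Escape tone.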